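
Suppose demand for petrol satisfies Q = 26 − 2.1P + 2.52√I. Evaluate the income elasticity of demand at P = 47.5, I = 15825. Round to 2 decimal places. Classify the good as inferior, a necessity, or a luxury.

0.65 (necessity)

At P = 47.5, I = 15825: Q = 243.260.
Holding P constant, ∂Q/∂I = 2.52/(2√I) = 0.0100161.
η_I = (∂Q/∂I)·(I/Q) = 0.0100161 × (15825/243.260) = 0.65.
Since 0 < η < 1, this is a necessity.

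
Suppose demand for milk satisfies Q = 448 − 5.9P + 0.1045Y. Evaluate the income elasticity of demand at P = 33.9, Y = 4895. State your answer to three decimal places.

At P = 33.9, Y = 4895: Q = 759.517.
Holding P constant, ∂Q/∂Y = 0.1045.
η_Y = (∂Q/∂Y)·(Y/Q) = 0.1045 × (4895/759.517) = 0.673.

0.673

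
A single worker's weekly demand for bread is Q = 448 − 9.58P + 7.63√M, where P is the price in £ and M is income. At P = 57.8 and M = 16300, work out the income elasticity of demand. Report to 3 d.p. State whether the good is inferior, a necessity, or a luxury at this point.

0.561 (necessity)

At P = 57.8, M = 16300: Q = 868.409.
Holding P constant, ∂Q/∂M = 7.63/(2√M) = 0.0298814.
η_M = (∂Q/∂M)·(M/Q) = 0.0298814 × (16300/868.409) = 0.561.
Since 0 < η < 1, this is a necessity.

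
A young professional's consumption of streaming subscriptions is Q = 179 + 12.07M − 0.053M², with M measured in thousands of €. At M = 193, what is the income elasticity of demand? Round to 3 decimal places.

At M = 193: Q = 534.3130.
dQ/dM = 12.07 − 0.106M = -8.38800.
η = (dQ/dM)·(M/Q) = -8.38800 × (193/534.3130) = -3.030.

-3.030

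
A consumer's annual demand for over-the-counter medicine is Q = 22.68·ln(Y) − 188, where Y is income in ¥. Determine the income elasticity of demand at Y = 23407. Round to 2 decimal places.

At Y = 23407: Q = 40.179.
dQ/dY = 22.68/Y = 0.000968941 at this income.
η = (dQ/dY)·(Y/Q) = 0.000968941 × (23407/40.179) = 0.56.

0.56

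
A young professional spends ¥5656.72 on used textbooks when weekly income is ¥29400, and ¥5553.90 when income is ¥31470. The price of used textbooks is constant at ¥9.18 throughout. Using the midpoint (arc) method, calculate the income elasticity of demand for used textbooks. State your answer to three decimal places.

With a constant price, Q₁ = 5656.72/9.18 = 616.200 and Q₂ = 5553.90/9.18 = 605.000 (equivalently, work directly with expenditure since P cancels).
Midpoint %ΔQ = (5553.90 − 5656.72)/5605.31 = -0.01834; midpoint %ΔI = (31470 − 29400)/30435 = 0.06801.
η = -0.01834 / 0.06801 = -0.270.

-0.270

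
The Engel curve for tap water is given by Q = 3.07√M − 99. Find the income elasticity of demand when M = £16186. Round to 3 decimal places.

0.670

At M = 16186: Q = 291.578.
dQ/dM = 3.07/(2√M) = 0.0120653 at this income.
η = (dQ/dM)·(M/Q) = 0.0120653 × (16186/291.578) = 0.670.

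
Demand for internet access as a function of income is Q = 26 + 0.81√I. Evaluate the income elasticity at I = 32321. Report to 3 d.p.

0.424

At I = 32321: Q = 171.622.
dQ/dI = 0.81/(2√I) = 0.00225275 at this income.
η = (dQ/dI)·(I/Q) = 0.00225275 × (32321/171.622) = 0.424.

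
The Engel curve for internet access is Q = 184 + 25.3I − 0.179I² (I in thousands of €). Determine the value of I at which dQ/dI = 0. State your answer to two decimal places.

dQ/dI = 25.3 − 0.358I.
The good is inferior where dQ/dI < 0. Setting dQ/dI = 0 gives I = 25.3 / 0.358 = 70.67.

70.67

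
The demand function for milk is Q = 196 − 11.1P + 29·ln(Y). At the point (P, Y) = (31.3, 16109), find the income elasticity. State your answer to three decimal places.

0.224

At P = 31.3, Y = 16109: Q = 129.497.
Holding P constant, ∂Q/∂Y = 29/Y = 0.00180024.
η_Y = (∂Q/∂Y)·(Y/Q) = 0.00180024 × (16109/129.497) = 0.224.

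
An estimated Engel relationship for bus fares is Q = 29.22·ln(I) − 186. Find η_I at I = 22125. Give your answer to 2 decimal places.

At I = 22125: Q = 106.330.
dQ/dI = 29.22/I = 0.00132068 at this income.
η = (dQ/dI)·(I/Q) = 0.00132068 × (22125/106.330) = 0.27.

0.27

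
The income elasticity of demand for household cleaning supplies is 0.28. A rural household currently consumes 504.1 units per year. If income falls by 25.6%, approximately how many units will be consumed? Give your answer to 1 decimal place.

%ΔQ ≈ η × %ΔI = 0.28 × (-25.6%) = -7.168%.
New Q ≈ 504.1 × (1 − 0.07168) = 468.0.

468.0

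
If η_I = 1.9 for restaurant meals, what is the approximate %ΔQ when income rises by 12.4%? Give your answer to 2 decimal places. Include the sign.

23.56%

%ΔQ ≈ η × %ΔI = 1.9 × 12.4% = 23.56%.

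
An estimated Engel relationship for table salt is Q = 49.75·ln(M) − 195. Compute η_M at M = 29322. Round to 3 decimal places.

At M = 29322: Q = 316.733.
dQ/dM = 49.75/M = 0.00169668 at this income.
η = (dQ/dM)·(M/Q) = 0.00169668 × (29322/316.733) = 0.157.

0.157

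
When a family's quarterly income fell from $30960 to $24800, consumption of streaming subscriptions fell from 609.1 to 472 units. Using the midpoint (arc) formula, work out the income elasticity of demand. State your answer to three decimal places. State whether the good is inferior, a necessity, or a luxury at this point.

ΔQ = 472 − 609.1 = -137.1; midpoint Q̄ = (609.1 + 472)/2 = 540.55.
ΔI = 24800 − 30960 = -6160; midpoint Ī = (30960 + 24800)/2 = 27880.
η = (ΔQ/Q̄) ÷ (ΔI/Ī) = (-137.1/540.55) ÷ (-6160/27880) = 1.148.
η > 1 ⇒ luxury.

1.148 (luxury)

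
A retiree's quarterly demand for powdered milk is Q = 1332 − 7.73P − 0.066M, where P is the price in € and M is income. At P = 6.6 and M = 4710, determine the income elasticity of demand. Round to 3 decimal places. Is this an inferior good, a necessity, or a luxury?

At P = 6.6, M = 4710: Q = 970.122.
Holding P constant, ∂Q/∂M = −0.066.
η_M = (∂Q/∂M)·(M/Q) = -0.066 × (4710/970.122) = -0.320.
Since η < 0, this is an inferior good.

-0.320 (inferior good)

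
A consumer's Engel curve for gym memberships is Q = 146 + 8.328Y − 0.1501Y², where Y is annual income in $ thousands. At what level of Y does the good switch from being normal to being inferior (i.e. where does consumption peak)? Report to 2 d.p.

dQ/dY = 8.328 − 0.3002Y.
The good is inferior where dQ/dY < 0. Setting dQ/dY = 0 gives Y = 8.328 / 0.3002 = 27.74.

27.74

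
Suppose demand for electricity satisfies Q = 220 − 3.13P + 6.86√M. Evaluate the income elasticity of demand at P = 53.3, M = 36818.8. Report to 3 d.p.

At P = 53.3, M = 36818.8: Q = 1369.483.
Holding P constant, ∂Q/∂M = 6.86/(2√M) = 0.0178755.
η_M = (∂Q/∂M)·(M/Q) = 0.0178755 × (36818.8/1369.483) = 0.481.

0.481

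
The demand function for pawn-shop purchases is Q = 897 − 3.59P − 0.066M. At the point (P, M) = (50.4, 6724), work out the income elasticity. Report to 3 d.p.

-1.630

At P = 50.4, M = 6724: Q = 272.280.
Holding P constant, ∂Q/∂M = −0.066.
η_M = (∂Q/∂M)·(M/Q) = -0.066 × (6724/272.280) = -1.630.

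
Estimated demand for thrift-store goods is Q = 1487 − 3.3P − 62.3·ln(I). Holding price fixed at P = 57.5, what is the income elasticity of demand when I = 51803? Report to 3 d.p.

-0.100

At P = 57.5, I = 51803: Q = 620.971.
Holding P constant, ∂Q/∂I = -62.3/I = -0.00120263.
η_I = (∂Q/∂I)·(I/Q) = -0.00120263 × (51803/620.971) = -0.100.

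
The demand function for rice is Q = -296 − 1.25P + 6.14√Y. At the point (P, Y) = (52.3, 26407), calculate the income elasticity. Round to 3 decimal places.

0.784

At P = 52.3, Y = 26407: Q = 636.389.
Holding P constant, ∂Q/∂Y = 6.14/(2√Y) = 0.018892.
η_Y = (∂Q/∂Y)·(Y/Q) = 0.018892 × (26407/636.389) = 0.784.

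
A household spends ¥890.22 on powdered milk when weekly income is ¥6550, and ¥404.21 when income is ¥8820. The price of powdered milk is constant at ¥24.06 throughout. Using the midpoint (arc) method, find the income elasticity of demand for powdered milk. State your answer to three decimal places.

With a constant price, Q₁ = 890.22/24.06 = 37.000 and Q₂ = 404.21/24.06 = 16.800 (equivalently, work directly with expenditure since P cancels).
Midpoint %ΔQ = (404.21 − 890.22)/647.22 = -0.75093; midpoint %ΔI = (8820 − 6550)/7685 = 0.29538.
η = -0.75093 / 0.29538 = -2.542.

-2.542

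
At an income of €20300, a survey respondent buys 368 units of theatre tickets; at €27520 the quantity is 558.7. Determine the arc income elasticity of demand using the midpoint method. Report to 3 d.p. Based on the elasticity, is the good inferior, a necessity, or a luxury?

ΔQ = 558.7 − 368 = 190.7; midpoint Q̄ = (368 + 558.7)/2 = 463.35.
ΔI = 27520 − 20300 = 7220; midpoint Ī = (20300 + 27520)/2 = 23910.
η = (ΔQ/Q̄) ÷ (ΔI/Ī) = (190.7/463.35) ÷ (7220/23910) = 1.363.
η > 1 ⇒ luxury.

1.363 (luxury)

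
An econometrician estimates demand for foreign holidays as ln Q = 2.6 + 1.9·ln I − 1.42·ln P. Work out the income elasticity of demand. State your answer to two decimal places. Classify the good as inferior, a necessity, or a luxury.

1.90 (luxury)

In a log-linear demand, the coefficient on ln I is the income elasticity.
So η = 1.90.
η > 1 ⇒ luxury.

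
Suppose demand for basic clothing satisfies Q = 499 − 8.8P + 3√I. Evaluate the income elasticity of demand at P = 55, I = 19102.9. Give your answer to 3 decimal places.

0.483

At P = 55, I = 19102.9: Q = 429.640.
Holding P constant, ∂Q/∂I = 3/(2√I) = 0.0108528.
η_I = (∂Q/∂I)·(I/Q) = 0.0108528 × (19102.9/429.640) = 0.483.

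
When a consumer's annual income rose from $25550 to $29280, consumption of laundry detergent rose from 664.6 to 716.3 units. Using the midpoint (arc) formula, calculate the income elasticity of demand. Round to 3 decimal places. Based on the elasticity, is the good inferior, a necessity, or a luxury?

0.550 (necessity)

ΔQ = 716.3 − 664.6 = 51.7; midpoint Q̄ = (664.6 + 716.3)/2 = 690.45.
ΔI = 29280 − 25550 = 3730; midpoint Ī = (25550 + 29280)/2 = 27415.
η = (ΔQ/Q̄) ÷ (ΔI/Ī) = (51.7/690.45) ÷ (3730/27415) = 0.550.
0 < η < 1 ⇒ necessity.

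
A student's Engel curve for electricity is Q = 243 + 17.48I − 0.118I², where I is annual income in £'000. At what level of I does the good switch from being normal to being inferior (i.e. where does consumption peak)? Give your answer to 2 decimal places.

dQ/dI = 17.48 − 0.236I.
The good is inferior where dQ/dI < 0. Setting dQ/dI = 0 gives I = 17.48 / 0.236 = 74.07.

74.07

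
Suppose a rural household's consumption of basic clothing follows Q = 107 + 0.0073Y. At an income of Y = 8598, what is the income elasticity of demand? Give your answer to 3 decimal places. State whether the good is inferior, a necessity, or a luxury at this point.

0.370 (necessity)

At Y = 8598: Q = 169.765.
dQ/dY = 0.0073.
η = (dQ/dY)·(Y/Q) = 0.0073 × (8598/169.765) = 0.370.
Since 0 < η < 1, the good is a necessity.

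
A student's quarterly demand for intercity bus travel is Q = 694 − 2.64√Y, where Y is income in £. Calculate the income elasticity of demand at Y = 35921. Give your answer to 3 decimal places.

-1.292

At Y = 35921: Q = 193.645.
dQ/dY = -2.64/(2√Y) = -0.00696466 at this income.
η = (dQ/dY)·(Y/Q) = -0.00696466 × (35921/193.645) = -1.292.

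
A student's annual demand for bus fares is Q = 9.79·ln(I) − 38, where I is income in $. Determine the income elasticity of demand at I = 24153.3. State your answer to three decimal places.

At I = 24153.3: Q = 60.802.
dQ/dI = 9.79/I = 0.000405328 at this income.
η = (dQ/dI)·(I/Q) = 0.000405328 × (24153.3/60.802) = 0.161.

0.161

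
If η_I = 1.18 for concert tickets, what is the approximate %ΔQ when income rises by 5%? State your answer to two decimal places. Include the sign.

5.90%

%ΔQ ≈ η × %ΔI = 1.18 × 5% = 5.90%.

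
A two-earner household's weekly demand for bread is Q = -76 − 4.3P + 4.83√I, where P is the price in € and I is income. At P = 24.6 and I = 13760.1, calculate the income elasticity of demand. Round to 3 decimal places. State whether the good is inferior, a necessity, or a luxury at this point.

At P = 24.6, I = 13760.1: Q = 384.796.
Holding P constant, ∂Q/∂I = 4.83/(2√I) = 0.0205876.
η_I = (∂Q/∂I)·(I/Q) = 0.0205876 × (13760.1/384.796) = 0.736.
Since 0 < η < 1, this is a necessity.

0.736 (necessity)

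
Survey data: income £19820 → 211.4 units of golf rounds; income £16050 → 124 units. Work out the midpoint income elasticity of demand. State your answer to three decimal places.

ΔQ = 124 − 211.4 = -87.4; midpoint Q̄ = (211.4 + 124)/2 = 167.7.
ΔI = 16050 − 19820 = -3770; midpoint Ī = (19820 + 16050)/2 = 17935.
η = (ΔQ/Q̄) ÷ (ΔI/Ī) = (-87.4/167.7) ÷ (-3770/17935) = 2.479.

2.479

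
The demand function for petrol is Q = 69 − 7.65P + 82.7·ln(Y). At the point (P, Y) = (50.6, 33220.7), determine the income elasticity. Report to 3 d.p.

At P = 50.6, Y = 33220.7: Q = 542.894.
Holding P constant, ∂Q/∂Y = 82.7/Y = 0.00248941.
η_Y = (∂Q/∂Y)·(Y/Q) = 0.00248941 × (33220.7/542.894) = 0.152.

0.152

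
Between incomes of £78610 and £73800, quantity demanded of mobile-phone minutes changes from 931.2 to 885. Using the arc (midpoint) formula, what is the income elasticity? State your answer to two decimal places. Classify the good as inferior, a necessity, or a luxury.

0.81 (necessity)

ΔQ = 885 − 931.2 = -46.2; midpoint Q̄ = (931.2 + 885)/2 = 908.1.
ΔI = 73800 − 78610 = -4810; midpoint Ī = (78610 + 73800)/2 = 76205.
η = (ΔQ/Q̄) ÷ (ΔI/Ī) = (-46.2/908.1) ÷ (-4810/76205) = 0.81.
0 < η < 1 ⇒ necessity.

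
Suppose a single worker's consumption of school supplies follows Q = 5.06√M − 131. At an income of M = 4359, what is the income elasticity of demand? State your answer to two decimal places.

0.82

At M = 4359: Q = 203.075.
dQ/dM = 5.06/(2√M) = 0.0383201 at this income.
η = (dQ/dM)·(M/Q) = 0.0383201 × (4359/203.075) = 0.82.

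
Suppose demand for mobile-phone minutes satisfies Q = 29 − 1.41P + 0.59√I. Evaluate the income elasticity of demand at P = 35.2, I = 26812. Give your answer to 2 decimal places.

0.64

At P = 35.2, I = 26812: Q = 75.977.
Holding P constant, ∂Q/∂I = 0.59/(2√I) = 0.0018016.
η_I = (∂Q/∂I)·(I/Q) = 0.0018016 × (26812/75.977) = 0.64.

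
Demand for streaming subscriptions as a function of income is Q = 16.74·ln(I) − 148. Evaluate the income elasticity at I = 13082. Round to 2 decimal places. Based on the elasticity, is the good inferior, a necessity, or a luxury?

1.57 (luxury)

At I = 13082: Q = 10.678.
dQ/dI = 16.74/I = 0.00127962 at this income.
η = (dQ/dI)·(I/Q) = 0.00127962 × (13082/10.678) = 1.57.
Since η > 1, the good is a luxury.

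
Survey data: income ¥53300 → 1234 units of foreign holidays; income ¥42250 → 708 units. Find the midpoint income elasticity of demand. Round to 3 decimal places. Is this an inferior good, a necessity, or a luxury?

ΔQ = 708 − 1234 = -526; midpoint Q̄ = (1234 + 708)/2 = 971.
ΔI = 42250 − 53300 = -11050; midpoint Ī = (53300 + 42250)/2 = 47775.
η = (ΔQ/Q̄) ÷ (ΔI/Ī) = (-526/971) ÷ (-11050/47775) = 2.342.
η > 1 ⇒ luxury.

2.342 (luxury)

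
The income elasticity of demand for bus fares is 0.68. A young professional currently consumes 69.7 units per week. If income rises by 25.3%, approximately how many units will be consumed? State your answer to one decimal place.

81.7

%ΔQ ≈ η × %ΔI = 0.68 × 25.3% = 17.204%.
New Q ≈ 69.7 × (1 + 0.17204) = 81.7.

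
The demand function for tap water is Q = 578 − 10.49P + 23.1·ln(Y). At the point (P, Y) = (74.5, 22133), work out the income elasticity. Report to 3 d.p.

At P = 74.5, Y = 22133: Q = 27.606.
Holding P constant, ∂Q/∂Y = 23.1/Y = 0.00104369.
η_Y = (∂Q/∂Y)·(Y/Q) = 0.00104369 × (22133/27.606) = 0.837.

0.837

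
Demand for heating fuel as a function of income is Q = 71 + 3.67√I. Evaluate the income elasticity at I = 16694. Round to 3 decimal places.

0.435

At I = 16694: Q = 545.183.
dQ/dI = 3.67/(2√I) = 0.0142022 at this income.
η = (dQ/dI)·(I/Q) = 0.0142022 × (16694/545.183) = 0.435.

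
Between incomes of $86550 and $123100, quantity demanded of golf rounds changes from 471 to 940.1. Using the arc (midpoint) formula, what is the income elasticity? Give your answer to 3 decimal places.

ΔQ = 940.1 − 471 = 469.1; midpoint Q̄ = (471 + 940.1)/2 = 705.55.
ΔI = 123100 − 86550 = 36550; midpoint Ī = (86550 + 123100)/2 = 104825.
η = (ΔQ/Q̄) ÷ (ΔI/Ī) = (469.1/705.55) ÷ (36550/104825) = 1.907.

1.907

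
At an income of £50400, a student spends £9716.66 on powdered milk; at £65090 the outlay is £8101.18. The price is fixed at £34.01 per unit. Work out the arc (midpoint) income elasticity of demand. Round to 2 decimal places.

-0.71

With a constant price, Q₁ = 9716.66/34.01 = 285.700 and Q₂ = 8101.18/34.01 = 238.200 (equivalently, work directly with expenditure since P cancels).
Midpoint %ΔQ = (8101.18 − 9716.66)/8908.92 = -0.18133; midpoint %ΔI = (65090 − 50400)/57745 = 0.25439.
η = -0.18133 / 0.25439 = -0.71.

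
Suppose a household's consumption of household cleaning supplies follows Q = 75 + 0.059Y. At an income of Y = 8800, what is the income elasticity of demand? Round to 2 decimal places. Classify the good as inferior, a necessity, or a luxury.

0.87 (necessity)

At Y = 8800: Q = 594.200.
dQ/dY = 0.059.
η = (dQ/dY)·(Y/Q) = 0.059 × (8800/594.200) = 0.87.
Since 0 < η < 1, the good is a necessity.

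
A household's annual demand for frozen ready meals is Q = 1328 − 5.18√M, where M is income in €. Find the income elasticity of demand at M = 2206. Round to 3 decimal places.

-0.112

At M = 2206: Q = 1084.705.
dQ/dM = -5.18/(2√M) = -0.0551438 at this income.
η = (dQ/dM)·(M/Q) = -0.0551438 × (2206/1084.705) = -0.112.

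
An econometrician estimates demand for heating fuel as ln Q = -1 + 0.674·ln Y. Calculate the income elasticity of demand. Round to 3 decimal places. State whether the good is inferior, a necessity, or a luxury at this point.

0.674 (necessity)

In a log-linear demand, the coefficient on ln Y is the income elasticity.
So η = 0.674.
0 < η < 1 ⇒ necessity.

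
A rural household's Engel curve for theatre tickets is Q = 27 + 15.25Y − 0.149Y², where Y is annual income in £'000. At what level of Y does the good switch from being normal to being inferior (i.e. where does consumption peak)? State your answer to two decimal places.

dQ/dY = 15.25 − 0.298Y.
The good is inferior where dQ/dY < 0. Setting dQ/dY = 0 gives Y = 15.25 / 0.298 = 51.17.

51.17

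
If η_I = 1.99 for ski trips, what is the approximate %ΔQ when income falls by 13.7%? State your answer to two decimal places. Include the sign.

-27.26%

%ΔQ ≈ η × %ΔI = 1.99 × (-13.7%) = -27.26%.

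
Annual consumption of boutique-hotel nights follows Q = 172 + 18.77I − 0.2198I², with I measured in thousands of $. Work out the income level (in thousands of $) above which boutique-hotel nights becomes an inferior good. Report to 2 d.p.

dQ/dI = 18.77 − 0.4396I.
The good is inferior where dQ/dI < 0. Setting dQ/dI = 0 gives I = 18.77 / 0.4396 = 42.70.

42.70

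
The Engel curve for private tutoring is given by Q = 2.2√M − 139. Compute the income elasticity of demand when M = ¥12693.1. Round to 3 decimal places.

1.138

At M = 12693.1: Q = 108.860.
dQ/dM = 2.2/(2√M) = 0.00976357 at this income.
η = (dQ/dM)·(M/Q) = 0.00976357 × (12693.1/108.860) = 1.138.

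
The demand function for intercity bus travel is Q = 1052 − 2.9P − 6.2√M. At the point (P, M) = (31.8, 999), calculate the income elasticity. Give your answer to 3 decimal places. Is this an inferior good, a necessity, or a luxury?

At P = 31.8, M = 999: Q = 763.817.
Holding P constant, ∂Q/∂M = -6.2/(2√M) = -0.0980797.
η_M = (∂Q/∂M)·(M/Q) = -0.0980797 × (999/763.817) = -0.128.
Since η < 0, this is an inferior good.

-0.128 (inferior good)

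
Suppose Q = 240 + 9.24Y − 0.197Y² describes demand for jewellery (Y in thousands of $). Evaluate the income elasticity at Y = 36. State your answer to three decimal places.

At Y = 36: Q = 317.3280.
dQ/dY = 9.24 − 0.394Y = -4.94400.
η = (dQ/dY)·(Y/Q) = -4.94400 × (36/317.3280) = -0.561.

-0.561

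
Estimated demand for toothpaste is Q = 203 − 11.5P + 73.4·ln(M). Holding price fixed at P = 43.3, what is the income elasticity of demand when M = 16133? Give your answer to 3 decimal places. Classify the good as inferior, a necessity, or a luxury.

At P = 43.3, M = 16133: Q = 416.195.
Holding P constant, ∂Q/∂M = 73.4/M = 0.00454968.
η_M = (∂Q/∂M)·(M/Q) = 0.00454968 × (16133/416.195) = 0.176.
Since 0 < η < 1, this is a necessity.

0.176 (necessity)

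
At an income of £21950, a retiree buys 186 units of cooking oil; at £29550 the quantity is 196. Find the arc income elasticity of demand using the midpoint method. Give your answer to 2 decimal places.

0.18

ΔQ = 196 − 186 = 10; midpoint Q̄ = (186 + 196)/2 = 191.
ΔI = 29550 − 21950 = 7600; midpoint Ī = (21950 + 29550)/2 = 25750.
η = (ΔQ/Q̄) ÷ (ΔI/Ī) = (10/191) ÷ (7600/25750) = 0.18.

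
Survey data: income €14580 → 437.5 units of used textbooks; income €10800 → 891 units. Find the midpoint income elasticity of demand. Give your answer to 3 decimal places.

ΔQ = 891 − 437.5 = 453.5; midpoint Q̄ = (437.5 + 891)/2 = 664.25.
ΔI = 10800 − 14580 = -3780; midpoint Ī = (14580 + 10800)/2 = 12690.
η = (ΔQ/Q̄) ÷ (ΔI/Ī) = (453.5/664.25) ÷ (-3780/12690) = -2.292.

-2.292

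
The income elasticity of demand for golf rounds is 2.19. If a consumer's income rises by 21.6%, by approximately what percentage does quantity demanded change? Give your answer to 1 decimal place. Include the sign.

47.3%

%ΔQ ≈ η × %ΔI = 2.19 × 21.6% = 47.3%.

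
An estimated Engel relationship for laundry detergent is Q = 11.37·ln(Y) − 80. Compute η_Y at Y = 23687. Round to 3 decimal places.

At Y = 23687: Q = 34.526.
dQ/dY = 11.37/Y = 0.00048001 at this income.
η = (dQ/dY)·(Y/Q) = 0.00048001 × (23687/34.526) = 0.329.

0.329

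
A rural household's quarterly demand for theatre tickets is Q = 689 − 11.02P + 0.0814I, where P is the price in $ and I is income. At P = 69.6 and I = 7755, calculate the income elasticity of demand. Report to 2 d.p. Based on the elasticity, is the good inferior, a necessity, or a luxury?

At P = 69.6, I = 7755: Q = 553.265.
Holding P constant, ∂Q/∂I = 0.0814.
η_I = (∂Q/∂I)·(I/Q) = 0.0814 × (7755/553.265) = 1.14.
Since η > 1, this is a luxury.

1.14 (luxury)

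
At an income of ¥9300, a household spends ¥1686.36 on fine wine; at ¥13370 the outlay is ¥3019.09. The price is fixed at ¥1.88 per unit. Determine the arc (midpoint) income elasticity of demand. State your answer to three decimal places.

1.578

With a constant price, Q₁ = 1686.36/1.88 = 897.000 and Q₂ = 3019.09/1.88 = 1605.899 (equivalently, work directly with expenditure since P cancels).
Midpoint %ΔQ = (3019.09 − 1686.36)/2352.73 = 0.56646; midpoint %ΔI = (13370 − 9300)/11335 = 0.35906.
η = 0.56646 / 0.35906 = 1.578.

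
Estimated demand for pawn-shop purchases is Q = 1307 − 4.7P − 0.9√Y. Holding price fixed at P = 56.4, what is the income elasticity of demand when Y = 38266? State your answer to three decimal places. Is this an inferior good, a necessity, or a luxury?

At P = 56.4, Y = 38266: Q = 865.865.
Holding P constant, ∂Q/∂Y = -0.9/(2√Y) = -0.00230041.
η_Y = (∂Q/∂Y)·(Y/Q) = -0.00230041 × (38266/865.865) = -0.102.
Since η < 0, this is an inferior good.

-0.102 (inferior good)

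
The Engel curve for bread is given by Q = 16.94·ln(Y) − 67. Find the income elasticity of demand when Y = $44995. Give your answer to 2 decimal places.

0.15

At Y = 44995: Q = 114.500.
dQ/dY = 16.94/Y = 0.000376486 at this income.
η = (dQ/dY)·(Y/Q) = 0.000376486 × (44995/114.500) = 0.15.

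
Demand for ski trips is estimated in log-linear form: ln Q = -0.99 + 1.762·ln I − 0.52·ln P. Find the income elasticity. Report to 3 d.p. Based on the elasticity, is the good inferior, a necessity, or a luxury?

1.762 (luxury)

In a log-linear demand, the coefficient on ln I is the income elasticity.
So η = 1.762.
η > 1 ⇒ luxury.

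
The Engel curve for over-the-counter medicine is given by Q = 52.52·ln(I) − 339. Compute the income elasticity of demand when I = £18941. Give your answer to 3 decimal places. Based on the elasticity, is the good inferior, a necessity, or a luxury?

0.295 (necessity)

At I = 18941: Q = 178.274.
dQ/dI = 52.52/I = 0.00277282 at this income.
η = (dQ/dI)·(I/Q) = 0.00277282 × (18941/178.274) = 0.295.
Since 0 < η < 1, the good is a necessity.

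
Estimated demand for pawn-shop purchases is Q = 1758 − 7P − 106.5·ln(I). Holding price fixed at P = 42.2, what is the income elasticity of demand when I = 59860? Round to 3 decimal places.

-0.366

At P = 42.2, I = 59860: Q = 291.125.
Holding P constant, ∂Q/∂I = -106.5/I = -0.00177915.
η_I = (∂Q/∂I)·(I/Q) = -0.00177915 × (59860/291.125) = -0.366.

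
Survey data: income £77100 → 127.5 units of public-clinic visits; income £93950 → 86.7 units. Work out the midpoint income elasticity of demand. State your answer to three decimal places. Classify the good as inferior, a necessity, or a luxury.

-1.934 (inferior good)

ΔQ = 86.7 − 127.5 = -40.8; midpoint Q̄ = (127.5 + 86.7)/2 = 107.1.
ΔI = 93950 − 77100 = 16850; midpoint Ī = (77100 + 93950)/2 = 85525.
η = (ΔQ/Q̄) ÷ (ΔI/Ī) = (-40.8/107.1) ÷ (16850/85525) = -1.934.
η < 0 ⇒ inferior good.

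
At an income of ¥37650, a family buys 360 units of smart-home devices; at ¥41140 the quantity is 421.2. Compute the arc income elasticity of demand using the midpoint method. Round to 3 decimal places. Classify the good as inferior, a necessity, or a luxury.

1.769 (luxury)

ΔQ = 421.2 − 360 = 61.2; midpoint Q̄ = (360 + 421.2)/2 = 390.6.
ΔI = 41140 − 37650 = 3490; midpoint Ī = (37650 + 41140)/2 = 39395.
η = (ΔQ/Q̄) ÷ (ΔI/Ī) = (61.2/390.6) ÷ (3490/39395) = 1.769.
η > 1 ⇒ luxury.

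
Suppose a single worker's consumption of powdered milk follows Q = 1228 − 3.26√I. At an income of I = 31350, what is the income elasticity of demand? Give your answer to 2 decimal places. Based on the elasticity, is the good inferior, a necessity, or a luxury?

-0.44 (inferior good)

At I = 31350: Q = 650.787.
dQ/dI = -3.26/(2√I) = -0.00920595 at this income.
η = (dQ/dI)·(I/Q) = -0.00920595 × (31350/650.787) = -0.44.
Since η < 0, the good is an inferior good.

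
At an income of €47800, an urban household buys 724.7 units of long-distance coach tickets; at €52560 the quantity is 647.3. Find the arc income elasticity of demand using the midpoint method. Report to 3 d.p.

-1.189

ΔQ = 647.3 − 724.7 = -77.4; midpoint Q̄ = (724.7 + 647.3)/2 = 686.
ΔI = 52560 − 47800 = 4760; midpoint Ī = (47800 + 52560)/2 = 50180.
η = (ΔQ/Q̄) ÷ (ΔI/Ī) = (-77.4/686) ÷ (4760/50180) = -1.189.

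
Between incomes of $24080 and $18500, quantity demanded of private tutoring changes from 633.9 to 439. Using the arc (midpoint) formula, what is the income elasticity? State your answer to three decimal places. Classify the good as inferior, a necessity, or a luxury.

1.386 (luxury)

ΔQ = 439 − 633.9 = -194.9; midpoint Q̄ = (633.9 + 439)/2 = 536.45.
ΔI = 18500 − 24080 = -5580; midpoint Ī = (24080 + 18500)/2 = 21290.
η = (ΔQ/Q̄) ÷ (ΔI/Ī) = (-194.9/536.45) ÷ (-5580/21290) = 1.386.
η > 1 ⇒ luxury.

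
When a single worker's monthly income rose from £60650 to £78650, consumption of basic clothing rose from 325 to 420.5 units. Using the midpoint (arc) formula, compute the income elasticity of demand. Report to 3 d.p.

ΔQ = 420.5 − 325 = 95.5; midpoint Q̄ = (325 + 420.5)/2 = 372.75.
ΔI = 78650 − 60650 = 18000; midpoint Ī = (60650 + 78650)/2 = 69650.
η = (ΔQ/Q̄) ÷ (ΔI/Ī) = (95.5/372.75) ÷ (18000/69650) = 0.991.

0.991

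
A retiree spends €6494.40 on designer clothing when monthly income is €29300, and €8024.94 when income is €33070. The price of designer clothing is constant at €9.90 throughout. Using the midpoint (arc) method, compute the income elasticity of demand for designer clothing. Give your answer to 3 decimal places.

1.744

With a constant price, Q₁ = 6494.40/9.90 = 656.000 and Q₂ = 8024.94/9.90 = 810.600 (equivalently, work directly with expenditure since P cancels).
Midpoint %ΔQ = (8024.94 − 6494.40)/7259.67 = 0.21083; midpoint %ΔI = (33070 − 29300)/31185 = 0.12089.
η = 0.21083 / 0.12089 = 1.744.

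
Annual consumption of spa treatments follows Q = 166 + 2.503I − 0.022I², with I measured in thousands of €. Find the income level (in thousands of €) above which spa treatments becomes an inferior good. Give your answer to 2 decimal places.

dQ/dI = 2.503 − 0.044I.
The good is inferior where dQ/dI < 0. Setting dQ/dI = 0 gives I = 2.503 / 0.044 = 56.89.

56.89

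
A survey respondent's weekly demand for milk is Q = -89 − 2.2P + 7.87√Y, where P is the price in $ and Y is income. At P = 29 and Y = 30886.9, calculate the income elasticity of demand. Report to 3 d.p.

At P = 29, Y = 30886.9: Q = 1230.326.
Holding P constant, ∂Q/∂Y = 7.87/(2√Y) = 0.0223902.
η_Y = (∂Q/∂Y)·(Y/Q) = 0.0223902 × (30886.9/1230.326) = 0.562.

0.562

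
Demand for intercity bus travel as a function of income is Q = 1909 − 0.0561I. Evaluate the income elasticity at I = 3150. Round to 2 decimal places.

-0.10

At I = 3150: Q = 1732.285.
dQ/dI = −0.0561.
η = (dQ/dI)·(I/Q) = -0.0561 × (3150/1732.285) = -0.10.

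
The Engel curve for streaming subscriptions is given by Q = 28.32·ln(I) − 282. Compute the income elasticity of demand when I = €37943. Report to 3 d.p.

At I = 37943: Q = 16.602.
dQ/dI = 28.32/I = 0.000746383 at this income.
η = (dQ/dI)·(I/Q) = 0.000746383 × (37943/16.602) = 1.706.

1.706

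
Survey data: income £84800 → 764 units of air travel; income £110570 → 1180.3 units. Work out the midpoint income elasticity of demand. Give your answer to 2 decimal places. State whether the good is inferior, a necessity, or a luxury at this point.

ΔQ = 1180.3 − 764 = 416.3; midpoint Q̄ = (764 + 1180.3)/2 = 972.15.
ΔI = 110570 − 84800 = 25770; midpoint Ī = (84800 + 110570)/2 = 97685.
η = (ΔQ/Q̄) ÷ (ΔI/Ī) = (416.3/972.15) ÷ (25770/97685) = 1.62.
η > 1 ⇒ luxury.

1.62 (luxury)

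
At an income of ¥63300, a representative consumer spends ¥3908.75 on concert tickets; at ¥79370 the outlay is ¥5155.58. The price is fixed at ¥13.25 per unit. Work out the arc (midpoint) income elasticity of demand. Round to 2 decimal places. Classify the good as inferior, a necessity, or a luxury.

With a constant price, Q₁ = 3908.75/13.25 = 295.000 and Q₂ = 5155.58/13.25 = 389.100 (equivalently, work directly with expenditure since P cancels).
Midpoint %ΔQ = (5155.58 − 3908.75)/4532.17 = 0.27511; midpoint %ΔI = (79370 − 63300)/71335 = 0.22528.
η = 0.27511 / 0.22528 = 1.22.
η > 1 ⇒ luxury.

1.22 (luxury)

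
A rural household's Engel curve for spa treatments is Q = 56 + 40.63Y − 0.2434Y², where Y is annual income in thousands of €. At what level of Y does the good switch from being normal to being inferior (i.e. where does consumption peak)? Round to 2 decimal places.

83.46

dQ/dY = 40.63 − 0.4868Y.
The good is inferior where dQ/dY < 0. Setting dQ/dY = 0 gives Y = 40.63 / 0.4868 = 83.46.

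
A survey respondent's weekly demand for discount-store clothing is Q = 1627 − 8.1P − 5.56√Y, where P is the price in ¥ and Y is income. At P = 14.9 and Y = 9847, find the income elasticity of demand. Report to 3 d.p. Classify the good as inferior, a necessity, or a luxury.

At P = 14.9, Y = 9847: Q = 954.580.
Holding P constant, ∂Q/∂Y = -5.56/(2√Y) = -0.0280151.
η_Y = (∂Q/∂Y)·(Y/Q) = -0.0280151 × (9847/954.580) = -0.289.
Since η < 0, this is an inferior good.

-0.289 (inferior good)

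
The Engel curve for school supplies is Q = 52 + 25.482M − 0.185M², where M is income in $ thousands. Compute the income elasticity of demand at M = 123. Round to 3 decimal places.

-6.359

At M = 123: Q = 387.4210.
dQ/dM = 25.482 − 0.37M = -20.02800.
η = (dQ/dM)·(M/Q) = -20.02800 × (123/387.4210) = -6.359.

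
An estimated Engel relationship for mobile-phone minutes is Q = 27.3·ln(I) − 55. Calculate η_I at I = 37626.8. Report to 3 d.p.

At I = 37626.8: Q = 232.618.
dQ/dI = 27.3/I = 0.000725547 at this income.
η = (dQ/dI)·(I/Q) = 0.000725547 × (37626.8/232.618) = 0.117.

0.117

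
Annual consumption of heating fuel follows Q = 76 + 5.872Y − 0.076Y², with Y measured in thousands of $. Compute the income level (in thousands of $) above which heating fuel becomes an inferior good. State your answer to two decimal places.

dQ/dY = 5.872 − 0.152Y.
The good is inferior where dQ/dY < 0. Setting dQ/dY = 0 gives Y = 5.872 / 0.152 = 38.63.

38.63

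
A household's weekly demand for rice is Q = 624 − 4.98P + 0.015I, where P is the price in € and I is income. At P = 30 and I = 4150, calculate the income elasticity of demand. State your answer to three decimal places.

At P = 30, I = 4150: Q = 536.850.
Holding P constant, ∂Q/∂I = 0.015.
η_I = (∂Q/∂I)·(I/Q) = 0.015 × (4150/536.850) = 0.116.

0.116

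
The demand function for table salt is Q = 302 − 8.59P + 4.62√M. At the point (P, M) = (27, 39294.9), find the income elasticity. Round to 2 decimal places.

0.46

At P = 27, M = 39294.9: Q = 985.890.
Holding P constant, ∂Q/∂M = 4.62/(2√M) = 0.0116532.
η_M = (∂Q/∂M)·(M/Q) = 0.0116532 × (39294.9/985.890) = 0.46.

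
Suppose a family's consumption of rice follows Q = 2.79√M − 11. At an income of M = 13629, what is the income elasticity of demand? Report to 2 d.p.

At M = 13629: Q = 314.714.
dQ/dM = 2.79/(2√M) = 0.0119493 at this income.
η = (dQ/dM)·(M/Q) = 0.0119493 × (13629/314.714) = 0.52.

0.52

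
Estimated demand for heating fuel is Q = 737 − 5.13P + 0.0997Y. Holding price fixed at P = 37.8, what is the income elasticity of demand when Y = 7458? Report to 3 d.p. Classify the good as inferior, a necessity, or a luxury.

At P = 37.8, Y = 7458: Q = 1286.649.
Holding P constant, ∂Q/∂Y = 0.0997.
η_Y = (∂Q/∂Y)·(Y/Q) = 0.0997 × (7458/1286.649) = 0.578.
Since 0 < η < 1, this is a necessity.

0.578 (necessity)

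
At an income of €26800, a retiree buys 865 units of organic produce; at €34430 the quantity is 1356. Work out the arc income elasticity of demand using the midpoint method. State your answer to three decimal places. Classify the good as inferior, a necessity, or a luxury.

ΔQ = 1356 − 865 = 491; midpoint Q̄ = (865 + 1356)/2 = 1110.5.
ΔI = 34430 − 26800 = 7630; midpoint Ī = (26800 + 34430)/2 = 30615.
η = (ΔQ/Q̄) ÷ (ΔI/Ī) = (491/1110.5) ÷ (7630/30615) = 1.774.
η > 1 ⇒ luxury.

1.774 (luxury)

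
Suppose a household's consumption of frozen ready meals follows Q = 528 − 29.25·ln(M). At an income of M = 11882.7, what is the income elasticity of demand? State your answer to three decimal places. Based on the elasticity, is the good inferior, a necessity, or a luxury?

-0.115 (inferior good)

At M = 11882.7: Q = 253.552.
dQ/dM = -29.25/M = -0.00246156 at this income.
η = (dQ/dM)·(M/Q) = -0.00246156 × (11882.7/253.552) = -0.115.
Since η < 0, the good is an inferior good.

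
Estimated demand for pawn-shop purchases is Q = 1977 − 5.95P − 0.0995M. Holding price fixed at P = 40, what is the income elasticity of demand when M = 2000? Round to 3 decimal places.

At P = 40, M = 2000: Q = 1540.000.
Holding P constant, ∂Q/∂M = −0.0995.
η_M = (∂Q/∂M)·(M/Q) = -0.0995 × (2000/1540.000) = -0.129.

-0.129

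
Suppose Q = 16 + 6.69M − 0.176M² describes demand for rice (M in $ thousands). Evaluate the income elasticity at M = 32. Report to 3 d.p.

-2.936

At M = 32: Q = 49.8560.
dQ/dM = 6.69 − 0.352M = -4.57400.
η = (dQ/dM)·(M/Q) = -4.57400 × (32/49.8560) = -2.936.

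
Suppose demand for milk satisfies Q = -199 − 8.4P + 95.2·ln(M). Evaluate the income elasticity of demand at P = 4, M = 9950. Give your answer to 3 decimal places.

At P = 4, M = 9950: Q = 643.747.
Holding P constant, ∂Q/∂M = 95.2/M = 0.00956784.
η_M = (∂Q/∂M)·(M/Q) = 0.00956784 × (9950/643.747) = 0.148.

0.148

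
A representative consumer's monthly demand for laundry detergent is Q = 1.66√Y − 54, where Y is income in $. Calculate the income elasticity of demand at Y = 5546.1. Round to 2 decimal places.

0.89

At Y = 5546.1: Q = 69.624.
dQ/dY = 1.66/(2√Y) = 0.0111451 at this income.
η = (dQ/dY)·(Y/Q) = 0.0111451 × (5546.1/69.624) = 0.89.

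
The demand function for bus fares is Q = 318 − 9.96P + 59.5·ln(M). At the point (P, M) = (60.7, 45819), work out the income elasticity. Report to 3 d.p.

0.169

At P = 60.7, M = 45819: Q = 352.009.
Holding P constant, ∂Q/∂M = 59.5/M = 0.00129859.
η_M = (∂Q/∂M)·(M/Q) = 0.00129859 × (45819/352.009) = 0.169.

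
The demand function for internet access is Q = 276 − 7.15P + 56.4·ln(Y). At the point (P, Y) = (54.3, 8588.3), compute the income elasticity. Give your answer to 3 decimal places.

0.141

At P = 54.3, Y = 8588.3: Q = 398.635.
Holding P constant, ∂Q/∂Y = 56.4/Y = 0.00656707.
η_Y = (∂Q/∂Y)·(Y/Q) = 0.00656707 × (8588.3/398.635) = 0.141.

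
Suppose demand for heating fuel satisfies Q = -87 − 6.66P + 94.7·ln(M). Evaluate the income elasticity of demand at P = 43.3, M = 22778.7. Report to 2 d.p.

At P = 43.3, M = 22778.7: Q = 574.802.
Holding P constant, ∂Q/∂M = 94.7/M = 0.00415739.
η_M = (∂Q/∂M)·(M/Q) = 0.00415739 × (22778.7/574.802) = 0.16.

0.16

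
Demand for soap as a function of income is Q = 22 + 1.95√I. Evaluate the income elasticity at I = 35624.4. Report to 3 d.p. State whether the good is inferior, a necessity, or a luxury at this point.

At I = 35624.4: Q = 390.051.
dQ/dI = 1.95/(2√I) = 0.00516572 at this income.
η = (dQ/dI)·(I/Q) = 0.00516572 × (35624.4/390.051) = 0.472.
Since 0 < η < 1, the good is a necessity.

0.472 (necessity)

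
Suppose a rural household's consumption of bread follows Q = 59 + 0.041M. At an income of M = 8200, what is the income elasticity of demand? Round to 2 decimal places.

At M = 8200: Q = 395.200.
dQ/dM = 0.041.
η = (dQ/dM)·(M/Q) = 0.041 × (8200/395.200) = 0.85.

0.85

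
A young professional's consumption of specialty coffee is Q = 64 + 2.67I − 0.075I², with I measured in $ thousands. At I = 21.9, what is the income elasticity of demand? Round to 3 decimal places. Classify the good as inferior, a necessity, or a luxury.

-0.156 (inferior good)

At I = 21.9: Q = 86.5022.
dQ/dI = 2.67 − 0.15I = -0.61500.
η = (dQ/dI)·(I/Q) = -0.61500 × (21.9/86.5022) = -0.156.
η < 0 ⇒ inferior good.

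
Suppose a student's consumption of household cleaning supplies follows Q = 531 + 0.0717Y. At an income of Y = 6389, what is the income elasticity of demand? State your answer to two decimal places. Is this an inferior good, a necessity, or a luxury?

At Y = 6389: Q = 989.091.
dQ/dY = 0.0717.
η = (dQ/dY)·(Y/Q) = 0.0717 × (6389/989.091) = 0.46.
Since 0 < η < 1, the good is a necessity.

0.46 (necessity)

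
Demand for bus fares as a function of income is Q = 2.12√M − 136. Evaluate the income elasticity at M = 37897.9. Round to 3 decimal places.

0.746

At M = 37897.9: Q = 276.709.
dQ/dM = 2.12/(2√M) = 0.00544501 at this income.
η = (dQ/dM)·(M/Q) = 0.00544501 × (37897.9/276.709) = 0.746.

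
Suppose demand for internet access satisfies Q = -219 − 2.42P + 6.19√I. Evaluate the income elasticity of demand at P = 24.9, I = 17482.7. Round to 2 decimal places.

At P = 24.9, I = 17482.7: Q = 539.197.
Holding P constant, ∂Q/∂I = 6.19/(2√I) = 0.0234076.
η_I = (∂Q/∂I)·(I/Q) = 0.0234076 × (17482.7/539.197) = 0.76.

0.76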